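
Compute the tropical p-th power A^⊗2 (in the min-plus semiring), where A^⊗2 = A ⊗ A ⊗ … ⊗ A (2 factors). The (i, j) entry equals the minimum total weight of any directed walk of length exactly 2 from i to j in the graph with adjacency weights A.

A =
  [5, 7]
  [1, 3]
A^⊗2 =
  [8, 10]
  [4, 6]

Each entry (A^⊗2)_ij equals the minimum over all length-2 walks i = v_0 → v_1 → … → v_2 = j of Σ_t A[v_t][v_{t+1}]. For example, for (i, j) = (0, 1) we minimise over 2 possible intermediate vertex sequences; the minimum is 10, attained along the walk 0 → 1 → 1.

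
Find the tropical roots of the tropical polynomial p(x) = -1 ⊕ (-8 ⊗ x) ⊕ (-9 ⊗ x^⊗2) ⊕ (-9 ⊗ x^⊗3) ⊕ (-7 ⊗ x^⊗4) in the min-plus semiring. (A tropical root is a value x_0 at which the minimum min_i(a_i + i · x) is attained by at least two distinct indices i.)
Roots: {-2, 0, 1, 7}

Each tropical root is a break point of the lower envelope of the lines y = a_i + i · x (there are 5 lines, with slopes 0, 1, ..., 4). Only the lines that attain the minimum somewhere contribute to roots; other lines are dominated. Here the surviving (envelope) indices are i = 4, i = 3, i = 2, i = 1, i = 0.
Intersections between consecutive envelope lines give the roots: for adjacent envelope indices i < j the intersection is x = (a_i − a_j) / (j − i). Reading off the sorted break points: {-2, 0, 1, 7}.
Verification: at each break x_0, at least two indices attain the minimum of min_i(a_i + i · x_0).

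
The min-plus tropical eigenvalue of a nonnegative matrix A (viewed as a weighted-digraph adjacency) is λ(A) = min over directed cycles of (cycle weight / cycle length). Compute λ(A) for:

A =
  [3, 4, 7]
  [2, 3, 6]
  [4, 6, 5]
λ(A) = 3

Enumerate directed cycles and compute their means (weight / length). Sample:
  cycle 0 → 0: weight = 3, length = 1, mean = 3/1 ≈ 3.000
  cycle 1 → 1: weight = 3, length = 1, mean = 3/1 ≈ 3.000
  cycle 2 → 2: weight = 5, length = 1, mean = 5/1 ≈ 5.000
  cycle 0 → 1 → 0: weight = 6, length = 2, mean = 6/2 ≈ 3.000
  cycle 0 → 2 → 0: weight = 11, length = 2, mean = 11/2 ≈ 5.500
  cycle 1 → 0 → 1: weight = 6, length = 2, mean = 6/2 ≈ 3.000
Minimum mean = 3.000, attained e.g. along the cycle 0 → 0 with weight 3 and length 1. So λ(A) = 3/1 = 3.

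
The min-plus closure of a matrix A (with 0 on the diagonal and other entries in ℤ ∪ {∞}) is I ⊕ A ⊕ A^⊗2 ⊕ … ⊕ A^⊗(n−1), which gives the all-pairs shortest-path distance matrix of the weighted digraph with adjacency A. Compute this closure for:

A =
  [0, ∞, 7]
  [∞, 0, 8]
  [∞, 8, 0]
Closure =
  [0, 15, 7]
  [∞, 0, 8]
  [∞, 8, 0]

This is the Floyd-Warshall all-pairs shortest-path computation. For each intermediate vertex k = 0, 1, …, 2, update dist[i][j] ← min(dist[i][j], dist[i][k] + dist[k][j]). The final matrix gives, for each (i, j), the minimum total weight of any directed path from i to j (possibly empty when i = j).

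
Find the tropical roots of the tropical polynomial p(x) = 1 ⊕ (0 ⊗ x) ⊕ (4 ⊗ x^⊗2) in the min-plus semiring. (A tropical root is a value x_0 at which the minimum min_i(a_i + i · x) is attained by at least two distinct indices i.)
Roots: {-4, 1}

Each tropical root is a break point of the lower envelope of the lines y = a_i + i · x (there are 3 lines, with slopes 0, 1, ..., 2). Only the lines that attain the minimum somewhere contribute to roots; other lines are dominated. Here the surviving (envelope) indices are i = 2, i = 1, i = 0.
Intersections between consecutive envelope lines give the roots: for adjacent envelope indices i < j the intersection is x = (a_i − a_j) / (j − i). Reading off the sorted break points: {-4, 1}.
Verification: at each break x_0, at least two indices attain the minimum of min_i(a_i + i · x_0).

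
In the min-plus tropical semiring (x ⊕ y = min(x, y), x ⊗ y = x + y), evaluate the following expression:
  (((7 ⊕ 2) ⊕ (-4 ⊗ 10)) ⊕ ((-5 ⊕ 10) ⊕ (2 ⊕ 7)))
(((7 ⊕ 2) ⊕ (-4 ⊗ 10)) ⊕ ((-5 ⊕ 10) ⊕ (2 ⊕ 7))) = -5

Expand innermost to outermost. Recall ⊕ takes the minimum of its arguments and ⊗ takes their sum. Working out the expression (((7 ⊕ 2) ⊕ (-4 ⊗ 10)) ⊕ ((-5 ⊕ 10) ⊕ (2 ⊕ 7))) gives -5.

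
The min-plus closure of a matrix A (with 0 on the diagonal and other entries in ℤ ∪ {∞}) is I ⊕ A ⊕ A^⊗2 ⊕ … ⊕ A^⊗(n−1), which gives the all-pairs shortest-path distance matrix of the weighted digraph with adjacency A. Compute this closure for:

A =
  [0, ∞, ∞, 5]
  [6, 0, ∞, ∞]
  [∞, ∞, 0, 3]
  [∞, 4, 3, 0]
Closure =
  [0, 9, 8, 5]
  [6, 0, 14, 11]
  [13, 7, 0, 3]
  [10, 4, 3, 0]

This is the Floyd-Warshall all-pairs shortest-path computation. For each intermediate vertex k = 0, 1, …, 3, update dist[i][j] ← min(dist[i][j], dist[i][k] + dist[k][j]). The final matrix gives, for each (i, j), the minimum total weight of any directed path from i to j (possibly empty when i = j).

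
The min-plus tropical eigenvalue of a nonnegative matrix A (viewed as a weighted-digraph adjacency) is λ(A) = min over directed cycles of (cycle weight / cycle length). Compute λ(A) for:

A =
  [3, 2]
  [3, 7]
λ(A) = 5/2

Enumerate directed cycles and compute their means (weight / length). Sample:
  cycle 0 → 0: weight = 3, length = 1, mean = 3/1 ≈ 3.000
  cycle 1 → 1: weight = 7, length = 1, mean = 7/1 ≈ 7.000
  cycle 0 → 1 → 0: weight = 5, length = 2, mean = 5/2 ≈ 2.500
  cycle 1 → 0 → 1: weight = 5, length = 2, mean = 5/2 ≈ 2.500
Minimum mean = 2.500, attained e.g. along the cycle 0 → 1 → 0 with weight 5 and length 2. So λ(A) = 5/2 = 5/2.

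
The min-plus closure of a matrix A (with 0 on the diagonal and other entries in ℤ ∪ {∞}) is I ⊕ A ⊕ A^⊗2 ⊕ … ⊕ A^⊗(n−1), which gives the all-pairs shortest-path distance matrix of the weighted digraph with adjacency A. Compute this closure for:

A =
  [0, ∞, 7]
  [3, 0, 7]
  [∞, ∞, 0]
Closure =
  [0, ∞, 7]
  [3, 0, 7]
  [∞, ∞, 0]

This is the Floyd-Warshall all-pairs shortest-path computation. For each intermediate vertex k = 0, 1, …, 2, update dist[i][j] ← min(dist[i][j], dist[i][k] + dist[k][j]). The final matrix gives, for each (i, j), the minimum total weight of any directed path from i to j (possibly empty when i = j).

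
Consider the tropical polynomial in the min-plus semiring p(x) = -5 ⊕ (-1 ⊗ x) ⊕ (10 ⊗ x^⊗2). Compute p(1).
p(1) = -5

A tropical monomial a ⊗ x^⊗i evaluates to a + i · x. Evaluating each term at x = 1:
  Term 0 contributes -5 + 0 · 1 = -5
  Term 1 contributes -1 + 1 · 1 = 0
  Term 2 contributes 10 + 2 · 1 = 12
p(1) = ⊕ of these = min[-5, 0, 12] = -5.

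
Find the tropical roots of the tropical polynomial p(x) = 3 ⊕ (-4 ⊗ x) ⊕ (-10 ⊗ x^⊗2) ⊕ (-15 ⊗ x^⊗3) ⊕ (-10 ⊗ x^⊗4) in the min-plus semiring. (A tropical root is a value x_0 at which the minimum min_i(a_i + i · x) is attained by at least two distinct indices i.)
Roots: {-5, 5, 6, 7}

Each tropical root is a break point of the lower envelope of the lines y = a_i + i · x (there are 5 lines, with slopes 0, 1, ..., 4). Only the lines that attain the minimum somewhere contribute to roots; other lines are dominated. Here the surviving (envelope) indices are i = 4, i = 3, i = 2, i = 1, i = 0.
Intersections between consecutive envelope lines give the roots: for adjacent envelope indices i < j the intersection is x = (a_i − a_j) / (j − i). Reading off the sorted break points: {-5, 5, 6, 7}.
Verification: at each break x_0, at least two indices attain the minimum of min_i(a_i + i · x_0).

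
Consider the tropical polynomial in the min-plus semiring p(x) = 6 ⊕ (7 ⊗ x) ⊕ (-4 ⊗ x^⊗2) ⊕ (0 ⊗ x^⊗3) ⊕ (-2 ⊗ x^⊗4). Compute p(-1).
p(-1) = -6

A tropical monomial a ⊗ x^⊗i evaluates to a + i · x. Evaluating each term at x = -1:
  Term 0 contributes 6 + 0 · -1 = 6
  Term 1 contributes 7 + 1 · -1 = 6
  Term 2 contributes -4 + 2 · -1 = -6
  Term 3 contributes 0 + 3 · -1 = -3
  Term 4 contributes -2 + 4 · -1 = -6
p(-1) = ⊕ of these = min[6, 6, -6, -3, -6] = -6.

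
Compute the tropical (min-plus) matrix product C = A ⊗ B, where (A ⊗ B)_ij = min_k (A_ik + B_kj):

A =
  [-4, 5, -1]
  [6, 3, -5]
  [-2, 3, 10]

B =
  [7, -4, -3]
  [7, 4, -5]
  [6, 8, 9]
A ⊗ B =
  [3, -8, -7]
  [1, 2, -2]
  [5, -6, -5]

Apply the min-plus product entry-by-entry:
  C[0][0] = min over k of (A[0][0] + B[0][0] = -4 + 7 = 3, A[0][1] + B[1][0] = 5 + 7 = 12, A[0][2] + B[2][0] = -1 + 6 = 5) = 3 (attained at k = 0)
  C[0][1] = min over k of (A[0][0] + B[0][1] = -4 + -4 = -8, A[0][1] + B[1][1] = 5 + 4 = 9, A[0][2] + B[2][1] = -1 + 8 = 7) = -8 (attained at k = 0)
  C[0][2] = min over k of (A[0][0] + B[0][2] = -4 + -3 = -7, A[0][1] + B[1][2] = 5 + -5 = 0, A[0][2] + B[2][2] = -1 + 9 = 8) = -7 (attained at k = 0)
  C[1][0] = min over k of (A[1][0] + B[0][0] = 6 + 7 = 13, A[1][1] + B[1][0] = 3 + 7 = 10, A[1][2] + B[2][0] = -5 + 6 = 1) = 1 (attained at k = 2)
  C[1][1] = min over k of (A[1][0] + B[0][1] = 6 + -4 = 2, A[1][1] + B[1][1] = 3 + 4 = 7, A[1][2] + B[2][1] = -5 + 8 = 3) = 2 (attained at k = 0)
  C[1][2] = min over k of (A[1][0] + B[0][2] = 6 + -3 = 3, A[1][1] + B[1][2] = 3 + -5 = -2, A[1][2] + B[2][2] = -5 + 9 = 4) = -2 (attained at k = 1)
  C[2][0] = min over k of (A[2][0] + B[0][0] = -2 + 7 = 5, A[2][1] + B[1][0] = 3 + 7 = 10, A[2][2] + B[2][0] = 10 + 6 = 16) = 5 (attained at k = 0)
  C[2][1] = min over k of (A[2][0] + B[0][1] = -2 + -4 = -6, A[2][1] + B[1][1] = 3 + 4 = 7, A[2][2] + B[2][1] = 10 + 8 = 18) = -6 (attained at k = 0)
  C[2][2] = min over k of (A[2][0] + B[0][2] = -2 + -3 = -5, A[2][1] + B[1][2] = 3 + -5 = -2, A[2][2] + B[2][2] = 10 + 9 = 19) = -5 (attained at k = 0)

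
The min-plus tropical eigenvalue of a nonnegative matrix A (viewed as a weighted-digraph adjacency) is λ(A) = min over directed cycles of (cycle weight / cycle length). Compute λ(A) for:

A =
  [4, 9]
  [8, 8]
λ(A) = 4

Enumerate directed cycles and compute their means (weight / length). Sample:
  cycle 0 → 0: weight = 4, length = 1, mean = 4/1 ≈ 4.000
  cycle 1 → 1: weight = 8, length = 1, mean = 8/1 ≈ 8.000
  cycle 0 → 1 → 0: weight = 17, length = 2, mean = 17/2 ≈ 8.500
  cycle 1 → 0 → 1: weight = 17, length = 2, mean = 17/2 ≈ 8.500
Minimum mean = 4.000, attained e.g. along the cycle 0 → 0 with weight 4 and length 1. So λ(A) = 4/1 = 4.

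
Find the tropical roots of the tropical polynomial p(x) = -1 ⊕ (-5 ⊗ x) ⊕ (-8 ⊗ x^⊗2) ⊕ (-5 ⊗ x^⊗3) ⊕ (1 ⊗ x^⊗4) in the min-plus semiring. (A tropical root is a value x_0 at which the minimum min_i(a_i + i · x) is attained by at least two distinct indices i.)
Roots: {-6, -3, 3, 4}

Each tropical root is a break point of the lower envelope of the lines y = a_i + i · x (there are 5 lines, with slopes 0, 1, ..., 4). Only the lines that attain the minimum somewhere contribute to roots; other lines are dominated. Here the surviving (envelope) indices are i = 4, i = 3, i = 2, i = 1, i = 0.
Intersections between consecutive envelope lines give the roots: for adjacent envelope indices i < j the intersection is x = (a_i − a_j) / (j − i). Reading off the sorted break points: {-6, -3, 3, 4}.
Verification: at each break x_0, at least two indices attain the minimum of min_i(a_i + i · x_0).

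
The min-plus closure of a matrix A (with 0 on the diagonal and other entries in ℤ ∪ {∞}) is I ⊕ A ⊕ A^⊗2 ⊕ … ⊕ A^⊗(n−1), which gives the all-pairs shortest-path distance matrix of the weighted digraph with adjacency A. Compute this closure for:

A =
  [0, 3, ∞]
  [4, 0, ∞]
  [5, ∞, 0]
Closure =
  [0, 3, ∞]
  [4, 0, ∞]
  [5, 8, 0]

This is the Floyd-Warshall all-pairs shortest-path computation. For each intermediate vertex k = 0, 1, …, 2, update dist[i][j] ← min(dist[i][j], dist[i][k] + dist[k][j]). The final matrix gives, for each (i, j), the minimum total weight of any directed path from i to j (possibly empty when i = j).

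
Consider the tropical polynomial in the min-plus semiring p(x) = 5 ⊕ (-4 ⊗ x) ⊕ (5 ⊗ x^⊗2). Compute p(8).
p(8) = 4

A tropical monomial a ⊗ x^⊗i evaluates to a + i · x. Evaluating each term at x = 8:
  Term 0 contributes 5 + 0 · 8 = 5
  Term 1 contributes -4 + 1 · 8 = 4
  Term 2 contributes 5 + 2 · 8 = 21
p(8) = ⊕ of these = min[5, 4, 21] = 4.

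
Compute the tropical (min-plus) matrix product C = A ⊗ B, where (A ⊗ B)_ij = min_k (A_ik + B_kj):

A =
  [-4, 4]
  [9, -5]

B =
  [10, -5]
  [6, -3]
A ⊗ B =
  [6, -9]
  [1, -8]

Apply the min-plus product entry-by-entry:
  C[0][0] = min over k of (A[0][0] + B[0][0] = -4 + 10 = 6, A[0][1] + B[1][0] = 4 + 6 = 10) = 6 (attained at k = 0)
  C[0][1] = min over k of (A[0][0] + B[0][1] = -4 + -5 = -9, A[0][1] + B[1][1] = 4 + -3 = 1) = -9 (attained at k = 0)
  C[1][0] = min over k of (A[1][0] + B[0][0] = 9 + 10 = 19, A[1][1] + B[1][0] = -5 + 6 = 1) = 1 (attained at k = 1)
  C[1][1] = min over k of (A[1][0] + B[0][1] = 9 + -5 = 4, A[1][1] + B[1][1] = -5 + -3 = -8) = -8 (attained at k = 1)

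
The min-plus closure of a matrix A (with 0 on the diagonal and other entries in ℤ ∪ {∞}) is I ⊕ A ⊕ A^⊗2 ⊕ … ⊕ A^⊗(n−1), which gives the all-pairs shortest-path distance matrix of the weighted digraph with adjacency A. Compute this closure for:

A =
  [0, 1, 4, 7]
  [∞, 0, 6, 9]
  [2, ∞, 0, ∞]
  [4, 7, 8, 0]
Closure =
  [0, 1, 4, 7]
  [8, 0, 6, 9]
  [2, 3, 0, 9]
  [4, 5, 8, 0]

This is the Floyd-Warshall all-pairs shortest-path computation. For each intermediate vertex k = 0, 1, …, 3, update dist[i][j] ← min(dist[i][j], dist[i][k] + dist[k][j]). The final matrix gives, for each (i, j), the minimum total weight of any directed path from i to j (possibly empty when i = j).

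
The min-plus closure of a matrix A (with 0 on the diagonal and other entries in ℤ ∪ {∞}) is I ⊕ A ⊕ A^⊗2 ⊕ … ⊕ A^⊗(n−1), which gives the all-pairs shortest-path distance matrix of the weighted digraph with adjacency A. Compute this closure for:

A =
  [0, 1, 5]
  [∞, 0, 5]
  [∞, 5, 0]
Closure =
  [0, 1, 5]
  [∞, 0, 5]
  [∞, 5, 0]

This is the Floyd-Warshall all-pairs shortest-path computation. For each intermediate vertex k = 0, 1, …, 2, update dist[i][j] ← min(dist[i][j], dist[i][k] + dist[k][j]). The final matrix gives, for each (i, j), the minimum total weight of any directed path from i to j (possibly empty when i = j).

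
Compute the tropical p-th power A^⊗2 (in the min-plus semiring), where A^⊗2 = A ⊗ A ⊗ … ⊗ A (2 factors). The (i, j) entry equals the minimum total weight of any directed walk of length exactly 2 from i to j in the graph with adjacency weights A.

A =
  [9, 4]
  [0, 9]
A^⊗2 =
  [4, 13]
  [9, 4]

Each entry (A^⊗2)_ij equals the minimum over all length-2 walks i = v_0 → v_1 → … → v_2 = j of Σ_t A[v_t][v_{t+1}]. For example, for (i, j) = (0, 1) we minimise over 2 possible intermediate vertex sequences; the minimum is 13, attained along the walk 0 → 0 → 1.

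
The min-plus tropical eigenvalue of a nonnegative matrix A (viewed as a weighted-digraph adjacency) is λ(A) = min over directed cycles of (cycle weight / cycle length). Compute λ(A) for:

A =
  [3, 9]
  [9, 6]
λ(A) = 3

Enumerate directed cycles and compute their means (weight / length). Sample:
  cycle 0 → 0: weight = 3, length = 1, mean = 3/1 ≈ 3.000
  cycle 1 → 1: weight = 6, length = 1, mean = 6/1 ≈ 6.000
  cycle 0 → 1 → 0: weight = 18, length = 2, mean = 18/2 ≈ 9.000
  cycle 1 → 0 → 1: weight = 18, length = 2, mean = 18/2 ≈ 9.000
Minimum mean = 3.000, attained e.g. along the cycle 0 → 0 with weight 3 and length 1. So λ(A) = 3/1 = 3.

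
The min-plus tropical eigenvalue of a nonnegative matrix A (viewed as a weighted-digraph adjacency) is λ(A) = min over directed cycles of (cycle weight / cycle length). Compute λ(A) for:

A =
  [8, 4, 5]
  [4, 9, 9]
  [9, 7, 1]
λ(A) = 1

Enumerate directed cycles and compute their means (weight / length). Sample:
  cycle 0 → 0: weight = 8, length = 1, mean = 8/1 ≈ 8.000
  cycle 1 → 1: weight = 9, length = 1, mean = 9/1 ≈ 9.000
  cycle 2 → 2: weight = 1, length = 1, mean = 1/1 ≈ 1.000
  cycle 0 → 1 → 0: weight = 8, length = 2, mean = 8/2 ≈ 4.000
  cycle 0 → 2 → 0: weight = 14, length = 2, mean = 14/2 ≈ 7.000
  cycle 1 → 0 → 1: weight = 8, length = 2, mean = 8/2 ≈ 4.000
Minimum mean = 1.000, attained e.g. along the cycle 2 → 2 with weight 1 and length 1. So λ(A) = 1/1 = 1.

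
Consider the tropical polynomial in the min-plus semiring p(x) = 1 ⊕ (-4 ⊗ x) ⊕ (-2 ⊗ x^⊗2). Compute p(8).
p(8) = 1

A tropical monomial a ⊗ x^⊗i evaluates to a + i · x. Evaluating each term at x = 8:
  Term 0 contributes 1 + 0 · 8 = 1
  Term 1 contributes -4 + 1 · 8 = 4
  Term 2 contributes -2 + 2 · 8 = 14
p(8) = ⊕ of these = min[1, 4, 14] = 1.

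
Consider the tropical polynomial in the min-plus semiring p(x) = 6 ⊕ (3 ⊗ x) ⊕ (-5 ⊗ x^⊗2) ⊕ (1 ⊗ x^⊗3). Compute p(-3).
p(-3) = -11

A tropical monomial a ⊗ x^⊗i evaluates to a + i · x. Evaluating each term at x = -3:
  Term 0 contributes 6 + 0 · -3 = 6
  Term 1 contributes 3 + 1 · -3 = 0
  Term 2 contributes -5 + 2 · -3 = -11
  Term 3 contributes 1 + 3 · -3 = -8
p(-3) = ⊕ of these = min[6, 0, -11, -8] = -11.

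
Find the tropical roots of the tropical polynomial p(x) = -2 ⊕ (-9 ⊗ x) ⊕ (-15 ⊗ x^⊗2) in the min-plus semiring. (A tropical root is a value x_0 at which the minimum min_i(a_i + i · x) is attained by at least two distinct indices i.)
Roots: {6, 7}

Each tropical root is a break point of the lower envelope of the lines y = a_i + i · x (there are 3 lines, with slopes 0, 1, ..., 2). Only the lines that attain the minimum somewhere contribute to roots; other lines are dominated. Here the surviving (envelope) indices are i = 2, i = 1, i = 0.
Intersections between consecutive envelope lines give the roots: for adjacent envelope indices i < j the intersection is x = (a_i − a_j) / (j − i). Reading off the sorted break points: {6, 7}.
Verification: at each break x_0, at least two indices attain the minimum of min_i(a_i + i · x_0).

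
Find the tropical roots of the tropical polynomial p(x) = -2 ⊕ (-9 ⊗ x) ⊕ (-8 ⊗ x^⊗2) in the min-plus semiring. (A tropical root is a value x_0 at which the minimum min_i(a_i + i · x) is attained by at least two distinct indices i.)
Roots: {-1, 7}

Each tropical root is a break point of the lower envelope of the lines y = a_i + i · x (there are 3 lines, with slopes 0, 1, ..., 2). Only the lines that attain the minimum somewhere contribute to roots; other lines are dominated. Here the surviving (envelope) indices are i = 2, i = 1, i = 0.
Intersections between consecutive envelope lines give the roots: for adjacent envelope indices i < j the intersection is x = (a_i − a_j) / (j − i). Reading off the sorted break points: {-1, 7}.
Verification: at each break x_0, at least two indices attain the minimum of min_i(a_i + i · x_0).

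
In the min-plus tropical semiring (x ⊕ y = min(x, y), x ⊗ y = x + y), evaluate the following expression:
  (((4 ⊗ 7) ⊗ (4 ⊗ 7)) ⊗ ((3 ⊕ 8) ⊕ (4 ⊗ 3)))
(((4 ⊗ 7) ⊗ (4 ⊗ 7)) ⊗ ((3 ⊕ 8) ⊕ (4 ⊗ 3))) = 25

Expand innermost to outermost. Recall ⊕ takes the minimum of its arguments and ⊗ takes their sum. Working out the expression (((4 ⊗ 7) ⊗ (4 ⊗ 7)) ⊗ ((3 ⊕ 8) ⊕ (4 ⊗ 3))) gives 25.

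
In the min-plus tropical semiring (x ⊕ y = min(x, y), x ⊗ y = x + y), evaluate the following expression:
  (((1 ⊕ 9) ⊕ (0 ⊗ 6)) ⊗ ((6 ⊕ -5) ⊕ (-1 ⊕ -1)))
(((1 ⊕ 9) ⊕ (0 ⊗ 6)) ⊗ ((6 ⊕ -5) ⊕ (-1 ⊕ -1))) = -4

Expand innermost to outermost. Recall ⊕ takes the minimum of its arguments and ⊗ takes their sum. Working out the expression (((1 ⊕ 9) ⊕ (0 ⊗ 6)) ⊗ ((6 ⊕ -5) ⊕ (-1 ⊕ -1))) gives -4.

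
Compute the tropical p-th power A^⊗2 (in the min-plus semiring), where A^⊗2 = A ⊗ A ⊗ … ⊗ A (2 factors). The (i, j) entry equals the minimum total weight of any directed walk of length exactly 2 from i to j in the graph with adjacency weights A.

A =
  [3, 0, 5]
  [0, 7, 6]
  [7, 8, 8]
A^⊗2 =
  [0, 3, 6]
  [3, 0, 5]
  [8, 7, 12]

Each entry (A^⊗2)_ij equals the minimum over all length-2 walks i = v_0 → v_1 → … → v_2 = j of Σ_t A[v_t][v_{t+1}]. For example, for (i, j) = (0, 2) we minimise over 3 possible intermediate vertex sequences; the minimum is 6, attained along the walk 0 → 1 → 2.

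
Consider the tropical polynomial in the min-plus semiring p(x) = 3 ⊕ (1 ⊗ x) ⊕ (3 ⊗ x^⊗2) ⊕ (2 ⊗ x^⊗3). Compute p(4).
p(4) = 3

A tropical monomial a ⊗ x^⊗i evaluates to a + i · x. Evaluating each term at x = 4:
  Term 0 contributes 3 + 0 · 4 = 3
  Term 1 contributes 1 + 1 · 4 = 5
  Term 2 contributes 3 + 2 · 4 = 11
  Term 3 contributes 2 + 3 · 4 = 14
p(4) = ⊕ of these = min[3, 5, 11, 14] = 3.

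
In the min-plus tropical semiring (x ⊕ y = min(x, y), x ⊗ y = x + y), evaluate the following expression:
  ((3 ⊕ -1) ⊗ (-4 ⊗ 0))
((3 ⊕ -1) ⊗ (-4 ⊗ 0)) = -5

Expand innermost to outermost. Recall ⊕ takes the minimum of its arguments and ⊗ takes their sum. Working out the expression ((3 ⊕ -1) ⊗ (-4 ⊗ 0)) gives -5.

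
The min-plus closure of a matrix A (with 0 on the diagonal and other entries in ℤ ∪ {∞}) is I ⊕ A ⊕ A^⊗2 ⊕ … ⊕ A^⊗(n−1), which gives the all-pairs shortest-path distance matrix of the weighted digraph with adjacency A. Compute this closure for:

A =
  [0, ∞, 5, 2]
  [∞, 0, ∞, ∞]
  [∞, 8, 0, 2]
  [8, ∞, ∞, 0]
Closure =
  [0, 13, 5, 2]
  [∞, 0, ∞, ∞]
  [10, 8, 0, 2]
  [8, 21, 13, 0]

This is the Floyd-Warshall all-pairs shortest-path computation. For each intermediate vertex k = 0, 1, …, 3, update dist[i][j] ← min(dist[i][j], dist[i][k] + dist[k][j]). The final matrix gives, for each (i, j), the minimum total weight of any directed path from i to j (possibly empty when i = j).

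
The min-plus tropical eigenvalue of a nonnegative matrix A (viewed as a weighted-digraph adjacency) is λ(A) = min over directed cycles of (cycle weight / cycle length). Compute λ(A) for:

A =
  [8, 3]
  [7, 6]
λ(A) = 5

Enumerate directed cycles and compute their means (weight / length). Sample:
  cycle 0 → 0: weight = 8, length = 1, mean = 8/1 ≈ 8.000
  cycle 1 → 1: weight = 6, length = 1, mean = 6/1 ≈ 6.000
  cycle 0 → 1 → 0: weight = 10, length = 2, mean = 10/2 ≈ 5.000
  cycle 1 → 0 → 1: weight = 10, length = 2, mean = 10/2 ≈ 5.000
Minimum mean = 5.000, attained e.g. along the cycle 0 → 1 → 0 with weight 10 and length 2. So λ(A) = 10/2 = 5.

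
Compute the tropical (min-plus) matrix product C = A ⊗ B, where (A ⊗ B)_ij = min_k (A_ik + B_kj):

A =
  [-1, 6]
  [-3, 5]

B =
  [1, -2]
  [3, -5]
A ⊗ B =
  [0, -3]
  [-2, -5]

Apply the min-plus product entry-by-entry:
  C[0][0] = min over k of (A[0][0] + B[0][0] = -1 + 1 = 0, A[0][1] + B[1][0] = 6 + 3 = 9) = 0 (attained at k = 0)
  C[0][1] = min over k of (A[0][0] + B[0][1] = -1 + -2 = -3, A[0][1] + B[1][1] = 6 + -5 = 1) = -3 (attained at k = 0)
  C[1][0] = min over k of (A[1][0] + B[0][0] = -3 + 1 = -2, A[1][1] + B[1][0] = 5 + 3 = 8) = -2 (attained at k = 0)
  C[1][1] = min over k of (A[1][0] + B[0][1] = -3 + -2 = -5, A[1][1] + B[1][1] = 5 + -5 = 0) = -5 (attained at k = 0)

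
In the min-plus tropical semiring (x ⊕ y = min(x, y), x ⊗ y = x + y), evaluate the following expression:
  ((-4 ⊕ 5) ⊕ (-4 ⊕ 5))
((-4 ⊕ 5) ⊕ (-4 ⊕ 5)) = -4

Expand innermost to outermost. Recall ⊕ takes the minimum of its arguments and ⊗ takes their sum. Working out the expression ((-4 ⊕ 5) ⊕ (-4 ⊕ 5)) gives -4.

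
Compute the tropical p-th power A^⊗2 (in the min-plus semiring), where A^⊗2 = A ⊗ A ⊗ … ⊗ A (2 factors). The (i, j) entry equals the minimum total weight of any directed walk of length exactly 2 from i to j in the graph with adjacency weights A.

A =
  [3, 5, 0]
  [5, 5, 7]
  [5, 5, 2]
A^⊗2 =
  [5, 5, 2]
  [8, 10, 5]
  [7, 7, 4]

Each entry (A^⊗2)_ij equals the minimum over all length-2 walks i = v_0 → v_1 → … → v_2 = j of Σ_t A[v_t][v_{t+1}]. For example, for (i, j) = (0, 2) we minimise over 3 possible intermediate vertex sequences; the minimum is 2, attained along the walk 0 → 2 → 2.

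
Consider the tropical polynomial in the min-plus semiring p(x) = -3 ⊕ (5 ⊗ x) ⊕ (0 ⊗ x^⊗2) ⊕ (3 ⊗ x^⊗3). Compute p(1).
p(1) = -3

A tropical monomial a ⊗ x^⊗i evaluates to a + i · x. Evaluating each term at x = 1:
  Term 0 contributes -3 + 0 · 1 = -3
  Term 1 contributes 5 + 1 · 1 = 6
  Term 2 contributes 0 + 2 · 1 = 2
  Term 3 contributes 3 + 3 · 1 = 6
p(1) = ⊕ of these = min[-3, 6, 2, 6] = -3.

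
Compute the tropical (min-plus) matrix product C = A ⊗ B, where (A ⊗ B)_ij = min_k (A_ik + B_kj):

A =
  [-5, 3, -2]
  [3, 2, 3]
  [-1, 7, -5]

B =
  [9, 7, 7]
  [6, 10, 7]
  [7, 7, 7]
A ⊗ B =
  [4, 2, 2]
  [8, 10, 9]
  [2, 2, 2]

Apply the min-plus product entry-by-entry:
  C[0][0] = min over k of (A[0][0] + B[0][0] = -5 + 9 = 4, A[0][1] + B[1][0] = 3 + 6 = 9, A[0][2] + B[2][0] = -2 + 7 = 5) = 4 (attained at k = 0)
  C[0][1] = min over k of (A[0][0] + B[0][1] = -5 + 7 = 2, A[0][1] + B[1][1] = 3 + 10 = 13, A[0][2] + B[2][1] = -2 + 7 = 5) = 2 (attained at k = 0)
  C[0][2] = min over k of (A[0][0] + B[0][2] = -5 + 7 = 2, A[0][1] + B[1][2] = 3 + 7 = 10, A[0][2] + B[2][2] = -2 + 7 = 5) = 2 (attained at k = 0)
  C[1][0] = min over k of (A[1][0] + B[0][0] = 3 + 9 = 12, A[1][1] + B[1][0] = 2 + 6 = 8, A[1][2] + B[2][0] = 3 + 7 = 10) = 8 (attained at k = 1)
  C[1][1] = min over k of (A[1][0] + B[0][1] = 3 + 7 = 10, A[1][1] + B[1][1] = 2 + 10 = 12, A[1][2] + B[2][1] = 3 + 7 = 10) = 10 (attained at k = 0)
  C[1][2] = min over k of (A[1][0] + B[0][2] = 3 + 7 = 10, A[1][1] + B[1][2] = 2 + 7 = 9, A[1][2] + B[2][2] = 3 + 7 = 10) = 9 (attained at k = 1)
  C[2][0] = min over k of (A[2][0] + B[0][0] = -1 + 9 = 8, A[2][1] + B[1][0] = 7 + 6 = 13, A[2][2] + B[2][0] = -5 + 7 = 2) = 2 (attained at k = 2)
  C[2][1] = min over k of (A[2][0] + B[0][1] = -1 + 7 = 6, A[2][1] + B[1][1] = 7 + 10 = 17, A[2][2] + B[2][1] = -5 + 7 = 2) = 2 (attained at k = 2)
  C[2][2] = min over k of (A[2][0] + B[0][2] = -1 + 7 = 6, A[2][1] + B[1][2] = 7 + 7 = 14, A[2][2] + B[2][2] = -5 + 7 = 2) = 2 (attained at k = 2)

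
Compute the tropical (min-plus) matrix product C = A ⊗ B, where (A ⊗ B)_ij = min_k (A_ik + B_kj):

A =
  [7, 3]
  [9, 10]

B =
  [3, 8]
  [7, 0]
A ⊗ B =
  [10, 3]
  [12, 10]

Apply the min-plus product entry-by-entry:
  C[0][0] = min over k of (A[0][0] + B[0][0] = 7 + 3 = 10, A[0][1] + B[1][0] = 3 + 7 = 10) = 10 (attained at k = 0)
  C[0][1] = min over k of (A[0][0] + B[0][1] = 7 + 8 = 15, A[0][1] + B[1][1] = 3 + 0 = 3) = 3 (attained at k = 1)
  C[1][0] = min over k of (A[1][0] + B[0][0] = 9 + 3 = 12, A[1][1] + B[1][0] = 10 + 7 = 17) = 12 (attained at k = 0)
  C[1][1] = min over k of (A[1][0] + B[0][1] = 9 + 8 = 17, A[1][1] + B[1][1] = 10 + 0 = 10) = 10 (attained at k = 1)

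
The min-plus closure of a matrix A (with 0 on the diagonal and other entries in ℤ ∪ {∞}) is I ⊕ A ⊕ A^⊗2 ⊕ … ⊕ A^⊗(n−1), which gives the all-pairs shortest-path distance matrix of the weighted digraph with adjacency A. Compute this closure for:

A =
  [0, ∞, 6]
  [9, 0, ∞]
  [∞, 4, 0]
Closure =
  [0, 10, 6]
  [9, 0, 15]
  [13, 4, 0]

This is the Floyd-Warshall all-pairs shortest-path computation. For each intermediate vertex k = 0, 1, …, 2, update dist[i][j] ← min(dist[i][j], dist[i][k] + dist[k][j]). The final matrix gives, for each (i, j), the minimum total weight of any directed path from i to j (possibly empty when i = j).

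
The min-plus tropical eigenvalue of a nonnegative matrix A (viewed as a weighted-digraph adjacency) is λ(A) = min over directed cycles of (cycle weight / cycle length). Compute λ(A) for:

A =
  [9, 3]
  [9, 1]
λ(A) = 1

Enumerate directed cycles and compute their means (weight / length). Sample:
  cycle 0 → 0: weight = 9, length = 1, mean = 9/1 ≈ 9.000
  cycle 1 → 1: weight = 1, length = 1, mean = 1/1 ≈ 1.000
  cycle 0 → 1 → 0: weight = 12, length = 2, mean = 12/2 ≈ 6.000
  cycle 1 → 0 → 1: weight = 12, length = 2, mean = 12/2 ≈ 6.000
Minimum mean = 1.000, attained e.g. along the cycle 1 → 1 with weight 1 and length 1. So λ(A) = 1/1 = 1.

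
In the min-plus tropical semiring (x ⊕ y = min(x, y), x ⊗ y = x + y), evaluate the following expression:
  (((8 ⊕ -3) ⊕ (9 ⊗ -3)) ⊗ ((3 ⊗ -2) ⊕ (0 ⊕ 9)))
(((8 ⊕ -3) ⊕ (9 ⊗ -3)) ⊗ ((3 ⊗ -2) ⊕ (0 ⊕ 9))) = -3

Expand innermost to outermost. Recall ⊕ takes the minimum of its arguments and ⊗ takes their sum. Working out the expression (((8 ⊕ -3) ⊕ (9 ⊗ -3)) ⊗ ((3 ⊗ -2) ⊕ (0 ⊕ 9))) gives -3.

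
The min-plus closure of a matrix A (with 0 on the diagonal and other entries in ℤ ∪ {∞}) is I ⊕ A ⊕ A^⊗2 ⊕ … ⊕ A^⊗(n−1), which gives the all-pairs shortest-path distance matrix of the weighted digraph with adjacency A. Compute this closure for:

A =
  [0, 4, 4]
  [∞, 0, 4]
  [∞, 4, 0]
Closure =
  [0, 4, 4]
  [∞, 0, 4]
  [∞, 4, 0]

This is the Floyd-Warshall all-pairs shortest-path computation. For each intermediate vertex k = 0, 1, …, 2, update dist[i][j] ← min(dist[i][j], dist[i][k] + dist[k][j]). The final matrix gives, for each (i, j), the minimum total weight of any directed path from i to j (possibly empty when i = j).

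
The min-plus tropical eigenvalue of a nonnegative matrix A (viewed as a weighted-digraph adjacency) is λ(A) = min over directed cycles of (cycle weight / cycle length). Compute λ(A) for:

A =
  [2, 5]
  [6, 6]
λ(A) = 2

Enumerate directed cycles and compute their means (weight / length). Sample:
  cycle 0 → 0: weight = 2, length = 1, mean = 2/1 ≈ 2.000
  cycle 1 → 1: weight = 6, length = 1, mean = 6/1 ≈ 6.000
  cycle 0 → 1 → 0: weight = 11, length = 2, mean = 11/2 ≈ 5.500
  cycle 1 → 0 → 1: weight = 11, length = 2, mean = 11/2 ≈ 5.500
Minimum mean = 2.000, attained e.g. along the cycle 0 → 0 with weight 2 and length 1. So λ(A) = 2/1 = 2.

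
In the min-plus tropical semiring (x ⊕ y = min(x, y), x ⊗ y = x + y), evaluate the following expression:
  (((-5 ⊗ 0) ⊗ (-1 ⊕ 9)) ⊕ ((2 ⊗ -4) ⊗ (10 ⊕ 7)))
(((-5 ⊗ 0) ⊗ (-1 ⊕ 9)) ⊕ ((2 ⊗ -4) ⊗ (10 ⊕ 7))) = -6

Expand innermost to outermost. Recall ⊕ takes the minimum of its arguments and ⊗ takes their sum. Working out the expression (((-5 ⊗ 0) ⊗ (-1 ⊕ 9)) ⊕ ((2 ⊗ -4) ⊗ (10 ⊕ 7))) gives -6.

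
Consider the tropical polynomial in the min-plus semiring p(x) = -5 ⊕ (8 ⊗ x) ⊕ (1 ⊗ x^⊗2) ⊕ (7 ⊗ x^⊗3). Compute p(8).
p(8) = -5

A tropical monomial a ⊗ x^⊗i evaluates to a + i · x. Evaluating each term at x = 8:
  Term 0 contributes -5 + 0 · 8 = -5
  Term 1 contributes 8 + 1 · 8 = 16
  Term 2 contributes 1 + 2 · 8 = 17
  Term 3 contributes 7 + 3 · 8 = 31
p(8) = ⊕ of these = min[-5, 16, 17, 31] = -5.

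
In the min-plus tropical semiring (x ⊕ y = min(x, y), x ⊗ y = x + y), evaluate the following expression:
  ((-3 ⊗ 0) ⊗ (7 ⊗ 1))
((-3 ⊗ 0) ⊗ (7 ⊗ 1)) = 5

Expand innermost to outermost. Recall ⊕ takes the minimum of its arguments and ⊗ takes their sum. Working out the expression ((-3 ⊗ 0) ⊗ (7 ⊗ 1)) gives 5.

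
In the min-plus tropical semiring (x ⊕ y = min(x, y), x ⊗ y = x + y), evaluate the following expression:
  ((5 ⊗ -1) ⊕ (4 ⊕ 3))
((5 ⊗ -1) ⊕ (4 ⊕ 3)) = 3

Expand innermost to outermost. Recall ⊕ takes the minimum of its arguments and ⊗ takes their sum. Working out the expression ((5 ⊗ -1) ⊕ (4 ⊕ 3)) gives 3.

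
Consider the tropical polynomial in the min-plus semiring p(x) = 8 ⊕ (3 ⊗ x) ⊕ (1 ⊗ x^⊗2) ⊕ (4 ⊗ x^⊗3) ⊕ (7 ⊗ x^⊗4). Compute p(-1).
p(-1) = -1

A tropical monomial a ⊗ x^⊗i evaluates to a + i · x. Evaluating each term at x = -1:
  Term 0 contributes 8 + 0 · -1 = 8
  Term 1 contributes 3 + 1 · -1 = 2
  Term 2 contributes 1 + 2 · -1 = -1
  Term 3 contributes 4 + 3 · -1 = 1
  Term 4 contributes 7 + 4 · -1 = 3
p(-1) = ⊕ of these = min[8, 2, -1, 1, 3] = -1.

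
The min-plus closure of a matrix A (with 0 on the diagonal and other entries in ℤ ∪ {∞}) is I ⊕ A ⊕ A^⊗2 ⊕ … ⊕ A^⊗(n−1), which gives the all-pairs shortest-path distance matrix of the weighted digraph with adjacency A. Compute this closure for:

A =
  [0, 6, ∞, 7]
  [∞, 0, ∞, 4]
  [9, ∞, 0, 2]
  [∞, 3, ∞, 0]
Closure =
  [0, 6, ∞, 7]
  [∞, 0, ∞, 4]
  [9, 5, 0, 2]
  [∞, 3, ∞, 0]

This is the Floyd-Warshall all-pairs shortest-path computation. For each intermediate vertex k = 0, 1, …, 3, update dist[i][j] ← min(dist[i][j], dist[i][k] + dist[k][j]). The final matrix gives, for each (i, j), the minimum total weight of any directed path from i to j (possibly empty when i = j).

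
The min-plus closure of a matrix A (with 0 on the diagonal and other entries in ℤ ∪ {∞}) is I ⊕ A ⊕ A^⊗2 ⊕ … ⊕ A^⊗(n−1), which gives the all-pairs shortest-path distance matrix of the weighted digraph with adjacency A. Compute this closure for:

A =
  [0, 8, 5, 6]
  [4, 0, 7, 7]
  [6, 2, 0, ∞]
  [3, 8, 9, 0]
Closure =
  [0, 7, 5, 6]
  [4, 0, 7, 7]
  [6, 2, 0, 9]
  [3, 8, 8, 0]

This is the Floyd-Warshall all-pairs shortest-path computation. For each intermediate vertex k = 0, 1, …, 3, update dist[i][j] ← min(dist[i][j], dist[i][k] + dist[k][j]). The final matrix gives, for each (i, j), the minimum total weight of any directed path from i to j (possibly empty when i = j).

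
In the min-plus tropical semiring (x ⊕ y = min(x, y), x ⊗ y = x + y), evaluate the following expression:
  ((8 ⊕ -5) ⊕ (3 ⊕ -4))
((8 ⊕ -5) ⊕ (3 ⊕ -4)) = -5

Expand innermost to outermost. Recall ⊕ takes the minimum of its arguments and ⊗ takes their sum. Working out the expression ((8 ⊕ -5) ⊕ (3 ⊕ -4)) gives -5.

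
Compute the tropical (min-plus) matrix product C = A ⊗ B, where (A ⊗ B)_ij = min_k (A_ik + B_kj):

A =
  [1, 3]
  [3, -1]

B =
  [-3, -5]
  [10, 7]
A ⊗ B =
  [-2, -4]
  [0, -2]

Apply the min-plus product entry-by-entry:
  C[0][0] = min over k of (A[0][0] + B[0][0] = 1 + -3 = -2, A[0][1] + B[1][0] = 3 + 10 = 13) = -2 (attained at k = 0)
  C[0][1] = min over k of (A[0][0] + B[0][1] = 1 + -5 = -4, A[0][1] + B[1][1] = 3 + 7 = 10) = -4 (attained at k = 0)
  C[1][0] = min over k of (A[1][0] + B[0][0] = 3 + -3 = 0, A[1][1] + B[1][0] = -1 + 10 = 9) = 0 (attained at k = 0)
  C[1][1] = min over k of (A[1][0] + B[0][1] = 3 + -5 = -2, A[1][1] + B[1][1] = -1 + 7 = 6) = -2 (attained at k = 0)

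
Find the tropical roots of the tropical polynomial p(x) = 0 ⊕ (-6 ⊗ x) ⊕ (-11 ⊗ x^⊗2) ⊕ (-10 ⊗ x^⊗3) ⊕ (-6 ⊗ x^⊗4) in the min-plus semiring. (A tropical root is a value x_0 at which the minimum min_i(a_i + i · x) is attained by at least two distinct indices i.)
Roots: {-4, -1, 5, 6}

Each tropical root is a break point of the lower envelope of the lines y = a_i + i · x (there are 5 lines, with slopes 0, 1, ..., 4). Only the lines that attain the minimum somewhere contribute to roots; other lines are dominated. Here the surviving (envelope) indices are i = 4, i = 3, i = 2, i = 1, i = 0.
Intersections between consecutive envelope lines give the roots: for adjacent envelope indices i < j the intersection is x = (a_i − a_j) / (j − i). Reading off the sorted break points: {-4, -1, 5, 6}.
Verification: at each break x_0, at least two indices attain the minimum of min_i(a_i + i · x_0).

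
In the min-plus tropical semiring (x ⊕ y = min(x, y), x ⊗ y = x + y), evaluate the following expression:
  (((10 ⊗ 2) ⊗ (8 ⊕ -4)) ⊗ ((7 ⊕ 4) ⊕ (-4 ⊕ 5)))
(((10 ⊗ 2) ⊗ (8 ⊕ -4)) ⊗ ((7 ⊕ 4) ⊕ (-4 ⊕ 5))) = 4

Expand innermost to outermost. Recall ⊕ takes the minimum of its arguments and ⊗ takes their sum. Working out the expression (((10 ⊗ 2) ⊗ (8 ⊕ -4)) ⊗ ((7 ⊕ 4) ⊕ (-4 ⊕ 5))) gives 4.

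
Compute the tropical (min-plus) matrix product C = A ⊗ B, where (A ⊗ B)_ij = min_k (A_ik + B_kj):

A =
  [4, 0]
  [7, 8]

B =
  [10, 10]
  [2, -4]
A ⊗ B =
  [2, -4]
  [10, 4]

Apply the min-plus product entry-by-entry:
  C[0][0] = min over k of (A[0][0] + B[0][0] = 4 + 10 = 14, A[0][1] + B[1][0] = 0 + 2 = 2) = 2 (attained at k = 1)
  C[0][1] = min over k of (A[0][0] + B[0][1] = 4 + 10 = 14, A[0][1] + B[1][1] = 0 + -4 = -4) = -4 (attained at k = 1)
  C[1][0] = min over k of (A[1][0] + B[0][0] = 7 + 10 = 17, A[1][1] + B[1][0] = 8 + 2 = 10) = 10 (attained at k = 1)
  C[1][1] = min over k of (A[1][0] + B[0][1] = 7 + 10 = 17, A[1][1] + B[1][1] = 8 + -4 = 4) = 4 (attained at k = 1)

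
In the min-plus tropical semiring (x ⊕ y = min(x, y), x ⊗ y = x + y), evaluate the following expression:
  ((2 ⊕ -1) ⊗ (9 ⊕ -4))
((2 ⊕ -1) ⊗ (9 ⊕ -4)) = -5

Expand innermost to outermost. Recall ⊕ takes the minimum of its arguments and ⊗ takes their sum. Working out the expression ((2 ⊕ -1) ⊗ (9 ⊕ -4)) gives -5.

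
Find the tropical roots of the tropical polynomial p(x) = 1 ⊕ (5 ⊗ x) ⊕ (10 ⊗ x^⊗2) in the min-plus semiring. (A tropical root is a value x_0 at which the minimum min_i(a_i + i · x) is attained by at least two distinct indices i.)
Roots: {-5, -4}

Each tropical root is a break point of the lower envelope of the lines y = a_i + i · x (there are 3 lines, with slopes 0, 1, ..., 2). Only the lines that attain the minimum somewhere contribute to roots; other lines are dominated. Here the surviving (envelope) indices are i = 2, i = 1, i = 0.
Intersections between consecutive envelope lines give the roots: for adjacent envelope indices i < j the intersection is x = (a_i − a_j) / (j − i). Reading off the sorted break points: {-5, -4}.
Verification: at each break x_0, at least two indices attain the minimum of min_i(a_i + i · x_0).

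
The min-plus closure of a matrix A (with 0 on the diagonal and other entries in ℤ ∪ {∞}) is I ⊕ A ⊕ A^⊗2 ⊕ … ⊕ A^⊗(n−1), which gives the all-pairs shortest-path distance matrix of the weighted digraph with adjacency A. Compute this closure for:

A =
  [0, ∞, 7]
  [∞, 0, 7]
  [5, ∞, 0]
Closure =
  [0, ∞, 7]
  [12, 0, 7]
  [5, ∞, 0]

This is the Floyd-Warshall all-pairs shortest-path computation. For each intermediate vertex k = 0, 1, …, 2, update dist[i][j] ← min(dist[i][j], dist[i][k] + dist[k][j]). The final matrix gives, for each (i, j), the minimum total weight of any directed path from i to j (possibly empty when i = j).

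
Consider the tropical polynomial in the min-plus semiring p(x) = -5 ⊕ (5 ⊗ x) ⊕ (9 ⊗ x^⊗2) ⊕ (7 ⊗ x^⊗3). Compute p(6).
p(6) = -5

A tropical monomial a ⊗ x^⊗i evaluates to a + i · x. Evaluating each term at x = 6:
  Term 0 contributes -5 + 0 · 6 = -5
  Term 1 contributes 5 + 1 · 6 = 11
  Term 2 contributes 9 + 2 · 6 = 21
  Term 3 contributes 7 + 3 · 6 = 25
p(6) = ⊕ of these = min[-5, 11, 21, 25] = -5.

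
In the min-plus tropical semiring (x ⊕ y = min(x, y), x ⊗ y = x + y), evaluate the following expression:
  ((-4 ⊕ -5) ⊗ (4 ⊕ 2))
((-4 ⊕ -5) ⊗ (4 ⊕ 2)) = -3

Expand innermost to outermost. Recall ⊕ takes the minimum of its arguments and ⊗ takes their sum. Working out the expression ((-4 ⊕ -5) ⊗ (4 ⊕ 2)) gives -3.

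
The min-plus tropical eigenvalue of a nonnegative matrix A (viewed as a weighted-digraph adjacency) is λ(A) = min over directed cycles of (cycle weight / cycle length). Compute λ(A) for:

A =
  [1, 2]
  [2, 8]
λ(A) = 1

Enumerate directed cycles and compute their means (weight / length). Sample:
  cycle 0 → 0: weight = 1, length = 1, mean = 1/1 ≈ 1.000
  cycle 1 → 1: weight = 8, length = 1, mean = 8/1 ≈ 8.000
  cycle 0 → 1 → 0: weight = 4, length = 2, mean = 4/2 ≈ 2.000
  cycle 1 → 0 → 1: weight = 4, length = 2, mean = 4/2 ≈ 2.000
Minimum mean = 1.000, attained e.g. along the cycle 0 → 0 with weight 1 and length 1. So λ(A) = 1/1 = 1.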